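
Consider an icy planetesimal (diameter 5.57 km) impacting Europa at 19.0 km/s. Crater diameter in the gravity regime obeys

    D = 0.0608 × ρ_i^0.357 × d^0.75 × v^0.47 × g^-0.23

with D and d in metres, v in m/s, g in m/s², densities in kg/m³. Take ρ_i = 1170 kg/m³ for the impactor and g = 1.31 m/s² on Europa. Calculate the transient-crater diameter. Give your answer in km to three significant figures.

D ≈ 47.1 km

In SI units: d = 5570 m, v = 19000 m/s.
ρ_i^0.357 = 1170^0.357 = 12.45
d^0.75 = 5570^0.75 = 644.8
v^0.47 = 19000^0.47 = 102.6
g^-0.23 = 1.31^-0.23 = 0.9398
D = 0.0608 × 12.45 × 644.8 × 102.6 × 0.9398 = 47063 m
   = 47.06 km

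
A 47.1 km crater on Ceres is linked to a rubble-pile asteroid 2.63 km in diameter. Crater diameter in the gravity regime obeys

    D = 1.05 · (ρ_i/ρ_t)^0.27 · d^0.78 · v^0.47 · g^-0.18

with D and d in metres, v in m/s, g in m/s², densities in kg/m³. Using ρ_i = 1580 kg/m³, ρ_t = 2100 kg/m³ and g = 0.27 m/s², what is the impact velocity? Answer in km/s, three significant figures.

v ≈ 11.9 km/s

Rearranging for v: v = [D / (1.05 · (1580/2100)^0.27 · 2630^0.78 · 0.27^-0.18)]^(1/0.47).
D = 47100 m.
(1580/2100)^0.27 = 0.9261
2630^0.78 = 465.1
0.27^-0.18 = 1.266
Denominator = 1.05 × 0.9261 × 465.1 × 1.266 = 572.6
D / 572.6 = 47100 / 572.6 = 82.26
v = 82.26^(1/0.47) = 82.26^2.1277 = 11884 m/s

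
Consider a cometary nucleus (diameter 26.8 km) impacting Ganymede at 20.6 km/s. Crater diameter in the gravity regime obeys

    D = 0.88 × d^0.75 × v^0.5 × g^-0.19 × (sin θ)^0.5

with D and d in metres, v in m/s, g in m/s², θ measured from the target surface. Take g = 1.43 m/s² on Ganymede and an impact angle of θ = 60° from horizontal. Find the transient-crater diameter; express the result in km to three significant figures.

In SI units: d = 26800 m, v = 20600 m/s.
d^0.75 = 26800^0.75 = 2095
v^0.5 = 20600^0.5 = 143.5
g^-0.19 = 1.43^-0.19 = 0.9343
(sin 60°)^0.5 = 0.8660^0.5 = 0.9306
D = 0.88 × 2095 × 143.5 × 0.9343 × 0.9306 = 2.300 × 10^5 m
   = 230.0 km

D ≈ 230 km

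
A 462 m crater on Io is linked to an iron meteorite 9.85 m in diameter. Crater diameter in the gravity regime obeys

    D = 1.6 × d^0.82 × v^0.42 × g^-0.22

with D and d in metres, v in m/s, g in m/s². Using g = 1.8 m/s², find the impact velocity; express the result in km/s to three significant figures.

v ≈ 11.3 km/s

Rearranging for v: v = [D / (1.6 · 9.85^0.82 · 1.8^-0.22)]^(1/0.42).
9.85^0.82 = 6.526
1.8^-0.22 = 0.8787
Denominator = 1.6 × 6.526 × 0.8787 = 9.175
D / 9.175 = 462 / 9.175 = 50.35
v = 50.35^(1/0.42) = 50.35^2.381 = 11284 m/s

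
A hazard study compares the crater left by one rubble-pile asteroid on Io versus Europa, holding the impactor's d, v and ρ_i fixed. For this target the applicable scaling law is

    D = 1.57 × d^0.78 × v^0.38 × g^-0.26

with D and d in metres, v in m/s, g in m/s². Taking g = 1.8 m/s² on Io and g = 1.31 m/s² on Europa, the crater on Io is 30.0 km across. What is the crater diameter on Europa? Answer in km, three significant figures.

All impactor-dependent factors cancel in the ratio, leaving D_Europa/D_Io = (g_Europa/g_Io)^-0.26.
(1.31/1.8)^-0.26 = 0.7278^-0.26 = 1.086
D_Europa = 1.086 × 30.0 km = 32.6 km

D ≈ 32.6 km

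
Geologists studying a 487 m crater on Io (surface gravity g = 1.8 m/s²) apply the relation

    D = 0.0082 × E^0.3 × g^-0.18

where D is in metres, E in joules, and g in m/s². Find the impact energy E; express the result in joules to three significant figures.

E ≈ 1.16 × 10^16 J

Rearranging: E = [D / (0.0082 · g^-0.18)]^(1/0.3).
g^-0.18 = 1.8^-0.18 = 0.8996
D / (0.0082 × 0.8996) = 487 / (7.377 × 10^-3) = 6.602 × 10^4
E = (6.602 × 10^4)^3.3333 = 1.163 × 10^16 J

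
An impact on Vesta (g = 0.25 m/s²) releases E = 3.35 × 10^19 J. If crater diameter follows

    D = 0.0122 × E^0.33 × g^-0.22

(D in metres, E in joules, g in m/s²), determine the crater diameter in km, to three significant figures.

D ≈ 45.9 km

E^0.33 = (3.35 × 10^19)^0.33 = 2.775 × 10^6
g^-0.22 = 0.25^-0.22 = 1.357
D = 0.0122 × 2.775 × 10^6 × 1.357 = 45941 m
   = 45.94 km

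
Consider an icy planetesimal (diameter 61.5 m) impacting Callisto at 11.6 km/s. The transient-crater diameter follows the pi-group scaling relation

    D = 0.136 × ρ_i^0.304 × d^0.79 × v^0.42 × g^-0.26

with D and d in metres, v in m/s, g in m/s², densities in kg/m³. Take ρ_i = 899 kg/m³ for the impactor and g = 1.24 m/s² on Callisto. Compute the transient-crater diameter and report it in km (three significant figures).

D ≈ 1.34 km

In SI units: v = 11600 m/s.
ρ_i^0.304 = 899^0.304 = 7.906
d^0.79 = 61.5^0.79 = 25.89
v^0.42 = 11600^0.42 = 50.94
g^-0.26 = 1.24^-0.26 = 0.9456
D = 0.136 × 7.906 × 25.89 × 50.94 × 0.9456 = 1341 m
   = 1.341 km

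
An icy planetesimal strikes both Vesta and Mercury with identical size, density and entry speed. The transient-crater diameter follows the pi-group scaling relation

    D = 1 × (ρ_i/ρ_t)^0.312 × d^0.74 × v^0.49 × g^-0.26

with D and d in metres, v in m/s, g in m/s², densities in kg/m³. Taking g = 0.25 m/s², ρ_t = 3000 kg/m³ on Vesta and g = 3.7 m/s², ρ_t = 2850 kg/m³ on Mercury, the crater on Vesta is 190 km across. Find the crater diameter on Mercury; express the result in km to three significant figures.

D ≈ 95.8 km

The impactor-only factors (d, v, ρ_i) cancel in the ratio, leaving D_Mercury/D_Vesta = (g_Mercury/g_Vesta)^-0.26 · (ρ_t,Vesta/ρ_t,Mercury)^0.312.
(3.7/0.25)^-0.26 = 14.80^-0.26 = 0.4963
(3000/2850)^0.312 = 1.053^0.312 = 1.016
Ratio = 0.4963 × 1.016 = 0.5042
D_Mercury = 0.5042 × 190 km = 95.8 km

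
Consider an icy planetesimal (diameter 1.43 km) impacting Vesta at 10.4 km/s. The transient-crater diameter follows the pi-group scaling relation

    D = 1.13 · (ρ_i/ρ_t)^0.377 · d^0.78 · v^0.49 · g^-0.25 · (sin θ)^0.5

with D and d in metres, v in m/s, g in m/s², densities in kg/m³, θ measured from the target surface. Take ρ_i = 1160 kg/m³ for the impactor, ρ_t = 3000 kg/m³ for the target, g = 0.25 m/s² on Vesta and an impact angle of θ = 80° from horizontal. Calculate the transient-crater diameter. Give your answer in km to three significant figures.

In SI units: d = 1430 m, v = 10400 m/s.
(ρ_i/ρ_t)^0.377 = (1160/3000)^0.377 = 0.6989
d^0.78 = 1430^0.78 = 289.2
v^0.49 = 10400^0.49 = 92.97
g^-0.25 = 0.25^-0.25 = 1.414
(sin 80°)^0.5 = 0.9848^0.5 = 0.9924
D = 1.13 × 0.6989 × 289.2 × 92.97 × 1.414 × 0.9924 = 29797 m
   = 29.80 km

D ≈ 29.8 km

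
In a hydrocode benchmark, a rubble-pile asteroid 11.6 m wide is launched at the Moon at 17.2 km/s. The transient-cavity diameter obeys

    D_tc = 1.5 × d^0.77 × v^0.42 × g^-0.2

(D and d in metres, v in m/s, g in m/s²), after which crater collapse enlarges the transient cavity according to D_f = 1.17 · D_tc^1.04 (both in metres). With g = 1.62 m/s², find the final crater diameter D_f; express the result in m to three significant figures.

v = 17200 m/s.
d^0.77 = 11.6^0.77 = 6.601
v^0.42 = 17200^0.42 = 60.11
g^-0.2 = 1.62^-0.2 = 0.9080
D_tc = 1.5 × 6.601 × 60.11 × 0.9080 = 540.4 m
D_f = 1.17 × (540.4)^1.04 = 813.2 m

D_f ≈ 813 m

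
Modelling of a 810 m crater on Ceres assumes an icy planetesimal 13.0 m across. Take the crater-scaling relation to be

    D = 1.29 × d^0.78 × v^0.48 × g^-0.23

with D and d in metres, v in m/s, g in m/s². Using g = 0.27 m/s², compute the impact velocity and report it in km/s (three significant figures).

Rearranging for v: v = [D / (1.29 · 13^0.78 · 0.27^-0.23)]^(1/0.48).
13^0.78 = 7.394
0.27^-0.23 = 1.351
Denominator = 1.29 × 7.394 × 1.351 = 12.89
D / 12.89 = 810 / 12.89 = 62.84
v = 62.84^(1/0.48) = 62.84^2.0833 = 5575 m/s

v ≈ 5.58 km/s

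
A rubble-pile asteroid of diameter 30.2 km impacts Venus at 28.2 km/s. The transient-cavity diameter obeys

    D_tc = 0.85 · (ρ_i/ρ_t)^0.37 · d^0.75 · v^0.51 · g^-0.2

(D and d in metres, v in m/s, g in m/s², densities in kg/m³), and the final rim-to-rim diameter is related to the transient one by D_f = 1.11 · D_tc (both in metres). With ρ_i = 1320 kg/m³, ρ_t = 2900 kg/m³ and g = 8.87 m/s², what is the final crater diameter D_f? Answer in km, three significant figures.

D_f ≈ 194 km

In SI: d = 30200 m, v = 28200 m/s.
(ρ_i/ρ_t)^0.37 = (1320/2900)^0.37 = 0.7474
d^0.75 = 30200^0.75 = 2291
v^0.51 = 28200^0.51 = 186.0
g^-0.2 = 8.87^-0.2 = 0.6463
D_tc = 0.85 × 0.7474 × 2291 × 186.0 × 0.6463 = 1.750 × 10^5 m
D_f = 1.11 × 1.750 × 10^5 = 1.943 × 10^5 m
     = 194.3 km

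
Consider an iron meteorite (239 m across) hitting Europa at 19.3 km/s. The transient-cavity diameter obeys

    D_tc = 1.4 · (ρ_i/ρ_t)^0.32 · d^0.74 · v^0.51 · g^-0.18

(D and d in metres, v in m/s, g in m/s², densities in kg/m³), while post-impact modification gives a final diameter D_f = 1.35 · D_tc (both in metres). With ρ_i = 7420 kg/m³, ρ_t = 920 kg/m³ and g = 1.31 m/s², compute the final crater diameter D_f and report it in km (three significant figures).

D_f ≈ 31.0 km

v = 19300 m/s.
(ρ_i/ρ_t)^0.32 = (7420/920)^0.32 = 1.950
d^0.74 = 239^0.74 = 57.55
v^0.51 = 19300^0.51 = 153.3
g^-0.18 = 1.31^-0.18 = 0.9526
D_tc = 1.4 × 1.950 × 57.55 × 153.3 × 0.9526 = 22940 m
D_f = 1.35 × 22940 = 30969 m
     = 30.97 km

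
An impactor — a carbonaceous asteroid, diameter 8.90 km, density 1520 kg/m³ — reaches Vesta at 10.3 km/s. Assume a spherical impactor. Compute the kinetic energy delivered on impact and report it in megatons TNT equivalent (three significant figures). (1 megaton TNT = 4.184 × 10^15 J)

E ≈ 7.11 × 10^6 Mt TNT

d = 8900 m; v = 10300 m/s.
Mass m = (π/6) ρ d³ = (π/6) × 1520 × (8900)³ = 5.611 × 10^14 kg
E = ½ m v² = 0.5 × 5.611 × 10^14 × (10300)² = 2.976 × 10^22 J
   = 2.976 × 10^22 / 4.184×10^15 = 7.113 × 10^6 Mt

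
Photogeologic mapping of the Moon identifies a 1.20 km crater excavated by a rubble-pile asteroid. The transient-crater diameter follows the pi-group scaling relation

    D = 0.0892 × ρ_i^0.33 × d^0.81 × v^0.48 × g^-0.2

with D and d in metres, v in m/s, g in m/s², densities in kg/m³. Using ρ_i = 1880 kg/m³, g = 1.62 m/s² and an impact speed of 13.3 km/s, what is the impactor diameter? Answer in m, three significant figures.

d ≈ 23.5 m

Rearranging for d: d = [D / (0.0892 · 1880^0.33 · 13300^0.48 · 1.62^-0.2)]^(1/0.81).
D = 1200 m.
1880^0.33 = 12.04
13300^0.48 = 95.38
1.62^-0.2 = 0.9080
Denominator = 0.0892 × 12.04 × 95.38 × 0.9080 = 93.01
D / 93.01 = 1200 / 93.01 = 12.90
d = 12.90^(1/0.81) = 12.90^1.2346 = 23.50 m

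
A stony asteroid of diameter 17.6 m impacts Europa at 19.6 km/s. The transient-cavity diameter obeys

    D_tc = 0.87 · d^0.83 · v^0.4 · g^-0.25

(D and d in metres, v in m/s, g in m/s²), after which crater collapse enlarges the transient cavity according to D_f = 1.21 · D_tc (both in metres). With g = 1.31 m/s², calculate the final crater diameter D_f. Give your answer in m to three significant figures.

v = 19600 m/s.
d^0.83 = 17.6^0.83 = 10.81
v^0.4 = 19600^0.4 = 52.11
g^-0.25 = 1.31^-0.25 = 0.9347
D_tc = 0.87 × 10.81 × 52.11 × 0.9347 = 458.1 m
D_f = 1.21 × 458.1 = 554.3 m

D_f ≈ 554 m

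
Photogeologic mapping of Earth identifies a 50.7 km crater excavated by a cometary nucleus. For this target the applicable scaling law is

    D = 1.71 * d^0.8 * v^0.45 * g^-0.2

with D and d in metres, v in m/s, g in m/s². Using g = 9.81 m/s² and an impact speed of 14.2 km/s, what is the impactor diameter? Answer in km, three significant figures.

d ≈ 3.18 km

Rearranging for d: d = [D / (1.71 · 14200^0.45 · 9.81^-0.2)]^(1/0.8).
D = 50700 m.
14200^0.45 = 73.88
9.81^-0.2 = 0.6334
Denominator = 1.71 × 73.88 × 0.6334 = 80.02
D / 80.02 = 50700 / 80.02 = 633.6
d = 633.6^(1/0.8) = 633.6^1.25 = 3179 m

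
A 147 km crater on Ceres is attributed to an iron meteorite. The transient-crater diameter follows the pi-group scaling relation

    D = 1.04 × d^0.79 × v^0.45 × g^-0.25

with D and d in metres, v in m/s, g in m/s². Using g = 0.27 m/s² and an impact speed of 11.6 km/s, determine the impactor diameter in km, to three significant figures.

d ≈ 10.6 km

Rearranging for d: d = [D / (1.04 · 11600^0.45 · 0.27^-0.25)]^(1/0.79).
D = 147000 m.
11600^0.45 = 67.45
0.27^-0.25 = 1.387
Denominator = 1.04 × 67.45 × 1.387 = 97.30
D / 97.30 = 147000 / 97.30 = 1511
d = 1511^(1/0.79) = 1511^1.2658 = 10576 m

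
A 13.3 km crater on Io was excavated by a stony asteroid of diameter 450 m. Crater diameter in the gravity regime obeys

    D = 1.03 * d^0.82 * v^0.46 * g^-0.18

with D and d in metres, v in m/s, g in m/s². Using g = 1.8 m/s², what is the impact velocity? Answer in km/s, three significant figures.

Rearranging for v: v = [D / (1.03 · 450^0.82 · 1.8^-0.18)]^(1/0.46).
D = 13300 m.
450^0.82 = 149.8
1.8^-0.18 = 0.8996
Denominator = 1.03 × 149.8 × 0.8996 = 138.8
D / 138.8 = 13300 / 138.8 = 95.82
v = 95.82^(1/0.46) = 95.82^2.1739 = 20300 m/s

v ≈ 20.3 km/s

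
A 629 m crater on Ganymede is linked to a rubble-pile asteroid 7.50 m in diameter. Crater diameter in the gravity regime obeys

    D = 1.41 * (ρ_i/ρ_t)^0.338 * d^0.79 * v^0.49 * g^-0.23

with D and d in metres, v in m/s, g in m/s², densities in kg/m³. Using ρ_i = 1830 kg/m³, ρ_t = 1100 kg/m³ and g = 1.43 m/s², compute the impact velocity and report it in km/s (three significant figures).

v ≈ 8.25 km/s

Rearranging for v: v = [D / (1.41 · (1830/1100)^0.338 · 7.5^0.79 · 1.43^-0.23)]^(1/0.49).
(1830/1100)^0.338 = 1.188
7.5^0.79 = 4.912
1.43^-0.23 = 0.9210
Denominator = 1.41 × 1.188 × 4.912 × 0.9210 = 7.578
D / 7.578 = 629 / 7.578 = 83.00
v = 83.00^(1/0.49) = 83.00^2.0408 = 8250 m/s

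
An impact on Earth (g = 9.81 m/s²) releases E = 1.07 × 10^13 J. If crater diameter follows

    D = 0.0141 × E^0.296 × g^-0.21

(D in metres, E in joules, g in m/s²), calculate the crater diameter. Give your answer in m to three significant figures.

E^0.296 = (1.07 × 10^13)^0.296 = 7.189 × 10^3
g^-0.21 = 9.81^-0.21 = 0.6191
D = 0.0141 × 7.189 × 10^3 × 0.6191 = 62.76 m

D ≈ 62.8 m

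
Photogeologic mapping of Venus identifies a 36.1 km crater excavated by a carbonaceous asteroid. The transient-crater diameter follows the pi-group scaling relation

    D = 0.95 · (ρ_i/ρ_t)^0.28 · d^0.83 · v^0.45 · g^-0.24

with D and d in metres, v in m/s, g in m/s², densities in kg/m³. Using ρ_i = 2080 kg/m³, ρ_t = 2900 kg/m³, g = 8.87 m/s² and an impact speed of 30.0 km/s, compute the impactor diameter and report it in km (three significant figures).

d ≈ 2.59 km

Rearranging for d: d = [D / (0.95 · (2080/2900)^0.28 · 30000^0.45 · 8.87^-0.24)]^(1/0.83).
D = 36100 m.
(2080/2900)^0.28 = 0.9111
30000^0.45 = 103.4
8.87^-0.24 = 0.5922
Denominator = 0.95 × 0.9111 × 103.4 × 0.5922 = 53.00
D / 53.00 = 36100 / 53.00 = 681.1
d = 681.1^(1/0.83) = 681.1^1.2048 = 2591 m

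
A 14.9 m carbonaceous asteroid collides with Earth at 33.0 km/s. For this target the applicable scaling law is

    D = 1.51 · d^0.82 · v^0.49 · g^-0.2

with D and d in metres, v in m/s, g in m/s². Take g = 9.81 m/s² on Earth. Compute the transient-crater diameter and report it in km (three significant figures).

In SI units: v = 33000 m/s.
d^0.82 = 14.9^0.82 = 9.162
v^0.49 = 33000^0.49 = 163.7
g^-0.2 = 9.81^-0.2 = 0.6334
D = 1.51 × 9.162 × 163.7 × 0.6334 = 1434 m
   = 1.434 km

D ≈ 1.43 km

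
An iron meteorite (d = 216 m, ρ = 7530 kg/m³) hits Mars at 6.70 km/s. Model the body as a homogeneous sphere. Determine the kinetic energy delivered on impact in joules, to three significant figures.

E ≈ 8.92 × 10^17 J

v = 6700 m/s.
Mass m = (π/6) ρ d³ = (π/6) × 7530 × (216)³ = 3.973 × 10^10 kg
E = ½ m v² = 0.5 × 3.973 × 10^10 × (6700)² = 8.917 × 10^17 J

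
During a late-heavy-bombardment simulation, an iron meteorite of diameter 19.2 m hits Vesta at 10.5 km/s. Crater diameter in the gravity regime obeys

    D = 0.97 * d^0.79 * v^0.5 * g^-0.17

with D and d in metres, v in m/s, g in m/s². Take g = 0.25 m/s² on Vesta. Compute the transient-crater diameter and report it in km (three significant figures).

D ≈ 1.30 km

In SI units: v = 10500 m/s.
d^0.79 = 19.2^0.79 = 10.32
v^0.5 = 10500^0.5 = 102.5
g^-0.17 = 0.25^-0.17 = 1.266
D = 0.97 × 10.32 × 102.5 × 1.266 = 1299 m
   = 1.299 km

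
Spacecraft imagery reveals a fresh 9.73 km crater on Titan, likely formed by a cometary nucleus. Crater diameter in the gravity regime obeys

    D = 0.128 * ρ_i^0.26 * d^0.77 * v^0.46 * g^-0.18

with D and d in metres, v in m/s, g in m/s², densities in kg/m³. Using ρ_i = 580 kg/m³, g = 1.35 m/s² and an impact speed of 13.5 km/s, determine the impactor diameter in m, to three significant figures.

d ≈ 931 m

Rearranging for d: d = [D / (0.128 · 580^0.26 · 13500^0.46 · 1.35^-0.18)]^(1/0.77).
D = 9730 m.
580^0.26 = 5.230
13500^0.46 = 79.42
1.35^-0.18 = 0.9474
Denominator = 0.128 × 5.230 × 79.42 × 0.9474 = 50.37
D / 50.37 = 9730 / 50.37 = 193.2
d = 193.2^(1/0.77) = 193.2^1.2987 = 930.8 m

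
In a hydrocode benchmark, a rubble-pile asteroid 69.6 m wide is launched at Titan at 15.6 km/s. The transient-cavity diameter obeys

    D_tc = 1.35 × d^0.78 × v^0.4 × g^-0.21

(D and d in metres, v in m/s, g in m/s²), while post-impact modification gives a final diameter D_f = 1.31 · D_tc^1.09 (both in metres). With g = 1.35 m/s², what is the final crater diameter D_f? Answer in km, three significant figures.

v = 15600 m/s.
d^0.78 = 69.6^0.78 = 27.37
v^0.4 = 15600^0.4 = 47.56
g^-0.21 = 1.35^-0.21 = 0.9389
D_tc = 1.35 × 27.37 × 47.56 × 0.9389 = 1650 m
D_f = 1.31 × (1650)^1.09 = 4210 m
     = 4.210 km

D_f ≈ 4.21 km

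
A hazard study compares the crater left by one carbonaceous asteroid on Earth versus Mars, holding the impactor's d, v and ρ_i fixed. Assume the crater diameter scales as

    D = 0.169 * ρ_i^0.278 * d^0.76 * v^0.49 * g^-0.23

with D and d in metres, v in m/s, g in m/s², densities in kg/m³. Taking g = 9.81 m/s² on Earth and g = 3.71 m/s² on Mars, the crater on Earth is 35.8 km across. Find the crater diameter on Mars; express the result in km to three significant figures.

All impactor-dependent factors cancel in the ratio, leaving D_Mars/D_Earth = (g_Mars/g_Earth)^-0.23.
(3.71/9.81)^-0.23 = 0.3782^-0.23 = 1.251
D_Mars = 1.251 × 35.8 km = 44.8 km

D ≈ 44.8 km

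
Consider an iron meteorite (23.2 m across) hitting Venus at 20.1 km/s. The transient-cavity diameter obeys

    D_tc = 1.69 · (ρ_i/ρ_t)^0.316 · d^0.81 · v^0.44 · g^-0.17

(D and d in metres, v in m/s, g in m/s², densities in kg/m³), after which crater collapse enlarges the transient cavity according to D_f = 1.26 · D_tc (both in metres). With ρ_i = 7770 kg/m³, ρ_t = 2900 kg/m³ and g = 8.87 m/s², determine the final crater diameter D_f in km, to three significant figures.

v = 20100 m/s.
(ρ_i/ρ_t)^0.316 = (7770/2900)^0.316 = 1.365
d^0.81 = 23.2^0.81 = 12.77
v^0.44 = 20100^0.44 = 78.24
g^-0.17 = 8.87^-0.17 = 0.6900
D_tc = 1.69 × 1.365 × 12.77 × 78.24 × 0.6900 = 1590 m
D_f = 1.26 × 1590 = 2003 m
     = 2.003 km

D_f ≈ 2.00 km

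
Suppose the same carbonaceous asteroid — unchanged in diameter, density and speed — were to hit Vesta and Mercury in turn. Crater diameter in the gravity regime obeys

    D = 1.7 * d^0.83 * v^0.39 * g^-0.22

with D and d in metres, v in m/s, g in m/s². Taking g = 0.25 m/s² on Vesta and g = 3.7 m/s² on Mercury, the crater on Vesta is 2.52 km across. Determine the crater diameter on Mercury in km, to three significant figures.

D ≈ 1.39 km

All impactor-dependent factors cancel in the ratio, leaving D_Mercury/D_Vesta = (g_Mercury/g_Vesta)^-0.22.
(3.7/0.25)^-0.22 = 14.80^-0.22 = 0.5528
D_Mercury = 0.5528 × 2.52 km = 1.39 km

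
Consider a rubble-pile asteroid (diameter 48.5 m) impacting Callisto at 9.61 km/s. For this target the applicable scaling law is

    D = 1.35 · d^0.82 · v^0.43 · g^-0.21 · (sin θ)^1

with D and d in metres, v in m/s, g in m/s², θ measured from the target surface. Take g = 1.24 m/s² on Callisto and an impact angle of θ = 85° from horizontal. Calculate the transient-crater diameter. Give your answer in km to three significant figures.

D ≈ 1.60 km

In SI units: v = 9610 m/s.
d^0.82 = 48.5^0.82 = 24.12
v^0.43 = 9610^0.43 = 51.59
g^-0.21 = 1.24^-0.21 = 0.9558
(sin 85°)^1 = 0.9962^1 = 0.9962
D = 1.35 × 24.12 × 51.59 × 0.9558 × 0.9962 = 1600 m
   = 1.600 km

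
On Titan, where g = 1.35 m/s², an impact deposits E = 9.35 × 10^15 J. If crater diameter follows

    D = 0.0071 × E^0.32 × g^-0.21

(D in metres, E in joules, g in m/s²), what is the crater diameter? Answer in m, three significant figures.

E^0.32 = (9.35 × 10^15)^0.32 = 1.290 × 10^5
g^-0.21 = 1.35^-0.21 = 0.9389
D = 0.0071 × 1.290 × 10^5 × 0.9389 = 859.9 m

D ≈ 860 m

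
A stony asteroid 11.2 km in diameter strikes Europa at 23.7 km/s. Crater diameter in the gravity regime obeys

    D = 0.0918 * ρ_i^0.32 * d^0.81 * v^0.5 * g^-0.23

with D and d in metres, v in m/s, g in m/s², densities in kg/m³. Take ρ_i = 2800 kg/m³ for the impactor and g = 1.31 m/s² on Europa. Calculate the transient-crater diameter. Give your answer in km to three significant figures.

D ≈ 321 km

In SI units: d = 11200 m, v = 23700 m/s.
ρ_i^0.32 = 2800^0.32 = 12.68
d^0.81 = 11200^0.81 = 1905
v^0.5 = 23700^0.5 = 153.9
g^-0.23 = 1.31^-0.23 = 0.9398
D = 0.0918 × 12.68 × 1905 × 153.9 × 0.9398 = 3.207 × 10^5 m
   = 320.7 km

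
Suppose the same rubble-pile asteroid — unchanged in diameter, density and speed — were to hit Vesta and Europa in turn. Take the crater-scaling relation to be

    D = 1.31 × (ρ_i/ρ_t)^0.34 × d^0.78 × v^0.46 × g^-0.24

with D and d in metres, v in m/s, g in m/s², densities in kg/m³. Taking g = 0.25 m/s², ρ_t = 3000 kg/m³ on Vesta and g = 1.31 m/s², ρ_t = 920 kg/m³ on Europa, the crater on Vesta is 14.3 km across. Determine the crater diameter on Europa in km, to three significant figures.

The impactor-only factors (d, v, ρ_i) cancel in the ratio, leaving D_Europa/D_Vesta = (g_Europa/g_Vesta)^-0.24 · (ρ_t,Vesta/ρ_t,Europa)^0.34.
(1.31/0.25)^-0.24 = 5.240^-0.24 = 0.6720
(3000/920)^0.34 = 3.261^0.34 = 1.495
Ratio = 0.6720 × 1.495 = 1.005
D_Europa = 1.005 × 14.3 km = 14.4 km

D ≈ 14.4 km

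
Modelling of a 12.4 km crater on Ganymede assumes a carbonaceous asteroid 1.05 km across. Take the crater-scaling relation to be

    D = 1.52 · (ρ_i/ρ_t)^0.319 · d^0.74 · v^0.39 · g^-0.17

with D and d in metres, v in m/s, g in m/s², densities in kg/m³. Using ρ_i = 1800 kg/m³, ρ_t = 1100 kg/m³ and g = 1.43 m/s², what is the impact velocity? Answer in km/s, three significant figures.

v ≈ 15.5 km/s

Rearranging for v: v = [D / (1.52 · (1800/1100)^0.319 · 1050^0.74 · 1.43^-0.17)]^(1/0.39).
D = 12400 m.
(1800/1100)^0.319 = 1.170
1050^0.74 = 172.1
1.43^-0.17 = 0.9410
Denominator = 1.52 × 1.170 × 172.1 × 0.9410 = 288.0
D / 288.0 = 12400 / 288.0 = 43.06
v = 43.06^(1/0.39) = 43.06^2.5641 = 15486 m/s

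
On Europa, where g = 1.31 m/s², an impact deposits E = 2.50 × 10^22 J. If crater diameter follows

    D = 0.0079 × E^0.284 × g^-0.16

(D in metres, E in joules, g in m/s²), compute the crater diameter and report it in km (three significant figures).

D ≈ 17.4 km

E^0.284 = (2.50 × 10^22)^0.284 = 2.296 × 10^6
g^-0.16 = 1.31^-0.16 = 0.9577
D = 0.0079 × 2.296 × 10^6 × 0.9577 = 17371 m
   = 17.37 km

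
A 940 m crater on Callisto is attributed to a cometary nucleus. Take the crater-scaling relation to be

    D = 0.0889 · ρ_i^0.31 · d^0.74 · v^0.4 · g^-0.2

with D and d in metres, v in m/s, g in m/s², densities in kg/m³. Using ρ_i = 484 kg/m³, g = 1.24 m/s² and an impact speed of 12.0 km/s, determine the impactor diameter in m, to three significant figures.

d ≈ 136 m

Rearranging for d: d = [D / (0.0889 · 484^0.31 · 12000^0.4 · 1.24^-0.2)]^(1/0.74).
484^0.31 = 6.797
12000^0.4 = 42.82
1.24^-0.2 = 0.9579
Denominator = 0.0889 × 6.797 × 42.82 × 0.9579 = 24.78
D / 24.78 = 940 / 24.78 = 37.93
d = 37.93^(1/0.74) = 37.93^1.3514 = 136.1 m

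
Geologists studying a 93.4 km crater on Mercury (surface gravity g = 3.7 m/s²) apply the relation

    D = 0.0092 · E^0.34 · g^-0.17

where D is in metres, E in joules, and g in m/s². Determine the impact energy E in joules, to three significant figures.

Rearranging: E = [D / (0.0092 · g^-0.17)]^(1/0.34).
D = 93400 m.
g^-0.17 = 3.7^-0.17 = 0.8006
D / (0.0092 × 0.8006) = 93400 / (7.366 × 10^-3) = 1.268 × 10^7
E = (1.268 × 10^7)^2.9412 = 7.793 × 10^20 J

E ≈ 7.79 × 10^20 J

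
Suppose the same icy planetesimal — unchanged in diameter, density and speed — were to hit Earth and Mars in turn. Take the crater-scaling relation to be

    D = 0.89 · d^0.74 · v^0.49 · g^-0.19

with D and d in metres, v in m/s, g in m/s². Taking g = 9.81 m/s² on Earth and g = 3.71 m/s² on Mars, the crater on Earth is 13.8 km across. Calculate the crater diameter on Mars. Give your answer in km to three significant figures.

All impactor-dependent factors cancel in the ratio, leaving D_Mars/D_Earth = (g_Mars/g_Earth)^-0.19.
(3.71/9.81)^-0.19 = 0.3782^-0.19 = 1.203
D_Mars = 1.203 × 13.8 km = 16.6 km

D ≈ 16.6 km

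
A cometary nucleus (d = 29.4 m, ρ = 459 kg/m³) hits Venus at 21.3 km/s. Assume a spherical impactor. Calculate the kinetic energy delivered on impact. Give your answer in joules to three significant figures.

E ≈ 1.39 × 10^15 J

v = 21300 m/s.
Mass m = (π/6) ρ d³ = (π/6) × 459 × (29.4)³ = 6.107 × 10^6 kg
E = ½ m v² = 0.5 × 6.107 × 10^6 × (21300)² = 1.385 × 10^15 J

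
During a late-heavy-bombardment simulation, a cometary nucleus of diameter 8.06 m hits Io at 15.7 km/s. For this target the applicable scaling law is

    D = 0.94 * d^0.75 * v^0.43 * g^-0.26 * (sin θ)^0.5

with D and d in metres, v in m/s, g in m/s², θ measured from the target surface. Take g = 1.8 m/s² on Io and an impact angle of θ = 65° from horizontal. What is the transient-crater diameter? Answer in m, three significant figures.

In SI units: v = 15700 m/s.
d^0.75 = 8.06^0.75 = 4.784
v^0.43 = 15700^0.43 = 63.71
g^-0.26 = 1.8^-0.26 = 0.8583
(sin 65°)^0.5 = 0.9063^0.5 = 0.9520
D = 0.94 × 4.784 × 63.71 × 0.8583 × 0.9520 = 234.1 m

D ≈ 234 m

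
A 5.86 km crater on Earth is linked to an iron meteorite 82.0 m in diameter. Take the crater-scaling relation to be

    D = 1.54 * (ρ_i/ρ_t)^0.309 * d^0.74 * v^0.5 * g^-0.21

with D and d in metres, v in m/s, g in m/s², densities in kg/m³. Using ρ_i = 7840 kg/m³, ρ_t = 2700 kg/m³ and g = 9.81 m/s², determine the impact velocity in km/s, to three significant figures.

v ≈ 28.8 km/s

Rearranging for v: v = [D / (1.54 · (7840/2700)^0.309 · 82^0.74 · 9.81^-0.21)]^(1/0.5).
D = 5860 m.
(7840/2700)^0.309 = 1.390
82^0.74 = 26.07
9.81^-0.21 = 0.6191
Denominator = 1.54 × 1.390 × 26.07 × 0.6191 = 34.55
D / 34.55 = 5860 / 34.55 = 169.6
v = 169.6^(1/0.5) = 169.6^2 = 28764 m/s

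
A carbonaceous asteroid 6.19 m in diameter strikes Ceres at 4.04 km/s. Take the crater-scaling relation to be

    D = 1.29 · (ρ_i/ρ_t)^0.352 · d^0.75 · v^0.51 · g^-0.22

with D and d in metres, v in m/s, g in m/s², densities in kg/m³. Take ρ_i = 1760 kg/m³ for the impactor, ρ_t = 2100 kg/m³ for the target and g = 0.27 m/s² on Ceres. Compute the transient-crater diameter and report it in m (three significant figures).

In SI units: v = 4040 m/s.
(ρ_i/ρ_t)^0.352 = (1760/2100)^0.352 = 0.9397
d^0.75 = 6.19^0.75 = 3.924
v^0.51 = 4040^0.51 = 69.06
g^-0.22 = 0.27^-0.22 = 1.334
D = 1.29 × 0.9397 × 3.924 × 69.06 × 1.334 = 438.2 m

D ≈ 438 m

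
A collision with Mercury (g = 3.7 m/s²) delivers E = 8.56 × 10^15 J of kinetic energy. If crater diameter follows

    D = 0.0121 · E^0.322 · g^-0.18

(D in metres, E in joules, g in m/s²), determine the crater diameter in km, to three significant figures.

E^0.322 = (8.56 × 10^15)^0.322 = 1.350 × 10^5
g^-0.18 = 3.7^-0.18 = 0.7902
D = 0.0121 × 1.350 × 10^5 × 0.7902 = 1291 m
   = 1.291 km

D ≈ 1.29 km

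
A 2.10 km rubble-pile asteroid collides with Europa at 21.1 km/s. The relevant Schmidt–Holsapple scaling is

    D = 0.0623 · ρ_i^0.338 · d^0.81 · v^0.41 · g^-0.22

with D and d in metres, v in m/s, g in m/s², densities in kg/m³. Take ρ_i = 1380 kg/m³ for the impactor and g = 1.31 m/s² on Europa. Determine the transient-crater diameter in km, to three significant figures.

D ≈ 19.7 km

In SI units: d = 2100 m, v = 21100 m/s.
ρ_i^0.338 = 1380^0.338 = 11.52
d^0.81 = 2100^0.81 = 490.9
v^0.41 = 21100^0.41 = 59.29
g^-0.22 = 1.31^-0.22 = 0.9423
D = 0.0623 × 11.52 × 490.9 × 59.29 × 0.9423 = 19684 m
   = 19.68 km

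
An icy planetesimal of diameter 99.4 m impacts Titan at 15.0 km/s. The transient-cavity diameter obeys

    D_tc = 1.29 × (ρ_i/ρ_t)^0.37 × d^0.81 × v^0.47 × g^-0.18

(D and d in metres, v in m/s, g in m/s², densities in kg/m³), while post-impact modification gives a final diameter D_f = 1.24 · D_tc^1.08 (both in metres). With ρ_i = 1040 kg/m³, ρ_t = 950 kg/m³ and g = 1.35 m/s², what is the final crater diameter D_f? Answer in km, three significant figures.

D_f ≈ 11.8 km

v = 15000 m/s.
(ρ_i/ρ_t)^0.37 = (1040/950)^0.37 = 1.034
d^0.81 = 99.4^0.81 = 41.48
v^0.47 = 15000^0.47 = 91.78
g^-0.18 = 1.35^-0.18 = 0.9474
D_tc = 1.29 × 1.034 × 41.48 × 91.78 × 0.9474 = 4811 m
D_f = 1.24 × (4811)^1.08 = 11755 m
     = 11.76 km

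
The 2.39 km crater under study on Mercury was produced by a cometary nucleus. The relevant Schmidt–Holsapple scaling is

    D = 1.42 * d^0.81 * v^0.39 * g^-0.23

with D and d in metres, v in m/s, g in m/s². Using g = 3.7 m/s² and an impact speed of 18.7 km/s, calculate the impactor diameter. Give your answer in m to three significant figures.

Rearranging for d: d = [D / (1.42 · 18700^0.39 · 3.7^-0.23)]^(1/0.81).
D = 2390 m.
18700^0.39 = 46.35
3.7^-0.23 = 0.7401
Denominator = 1.42 × 46.35 × 0.7401 = 48.71
D / 48.71 = 2390 / 48.71 = 49.07
d = 49.07^(1/0.81) = 49.07^1.2346 = 122.3 m

d ≈ 122 m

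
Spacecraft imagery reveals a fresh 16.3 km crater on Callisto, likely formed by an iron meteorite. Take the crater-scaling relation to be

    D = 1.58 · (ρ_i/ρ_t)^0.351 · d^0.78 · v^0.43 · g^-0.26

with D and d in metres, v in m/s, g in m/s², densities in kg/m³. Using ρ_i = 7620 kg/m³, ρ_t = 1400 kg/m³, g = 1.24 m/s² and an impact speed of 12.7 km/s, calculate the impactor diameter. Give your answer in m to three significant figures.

Rearranging for d: d = [D / (1.58 · (7620/1400)^0.351 · 12700^0.43 · 1.24^-0.26)]^(1/0.78).
D = 16300 m.
(7620/1400)^0.351 = 1.812
12700^0.43 = 58.16
1.24^-0.26 = 0.9456
Denominator = 1.58 × 1.812 × 58.16 × 0.9456 = 157.5
D / 157.5 = 16300 / 157.5 = 103.5
d = 103.5^(1/0.78) = 103.5^1.2821 = 383.1 m

d ≈ 383 m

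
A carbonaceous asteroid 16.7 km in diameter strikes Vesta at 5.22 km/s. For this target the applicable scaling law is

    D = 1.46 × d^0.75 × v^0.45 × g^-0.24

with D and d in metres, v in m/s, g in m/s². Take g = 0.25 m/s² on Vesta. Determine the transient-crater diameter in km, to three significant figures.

D ≈ 141 km

In SI units: d = 16700 m, v = 5220 m/s.
d^0.75 = 16700^0.75 = 1469
v^0.45 = 5220^0.45 = 47.09
g^-0.24 = 0.25^-0.24 = 1.395
D = 1.46 × 1469 × 47.09 × 1.395 = 1.409 × 10^5 m
   = 140.9 km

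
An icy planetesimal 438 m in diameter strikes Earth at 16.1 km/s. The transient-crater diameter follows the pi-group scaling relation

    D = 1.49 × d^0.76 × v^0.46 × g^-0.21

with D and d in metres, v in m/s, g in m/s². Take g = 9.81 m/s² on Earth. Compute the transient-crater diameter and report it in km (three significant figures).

In SI units: v = 16100 m/s.
d^0.76 = 438^0.76 = 101.7
v^0.46 = 16100^0.46 = 86.13
g^-0.21 = 9.81^-0.21 = 0.6191
D = 1.49 × 101.7 × 86.13 × 0.6191 = 8080 m
   = 8.080 km

D ≈ 8.08 km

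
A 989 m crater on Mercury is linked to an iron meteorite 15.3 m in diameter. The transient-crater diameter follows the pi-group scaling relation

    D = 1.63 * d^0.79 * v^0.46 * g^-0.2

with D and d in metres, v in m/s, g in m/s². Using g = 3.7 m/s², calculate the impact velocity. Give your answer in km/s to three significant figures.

Rearranging for v: v = [D / (1.63 · 15.3^0.79 · 3.7^-0.2)]^(1/0.46).
15.3^0.79 = 8.628
3.7^-0.2 = 0.7698
Denominator = 1.63 × 8.628 × 0.7698 = 10.83
D / 10.83 = 989 / 10.83 = 91.32
v = 91.32^(1/0.46) = 91.32^2.1739 = 18284 m/s

v ≈ 18.3 km/s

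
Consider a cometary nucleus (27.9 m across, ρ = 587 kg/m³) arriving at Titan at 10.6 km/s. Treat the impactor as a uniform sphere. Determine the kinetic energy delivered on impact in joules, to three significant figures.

E ≈ 3.75 × 10^14 J

v = 10600 m/s.
Mass m = (π/6) ρ d³ = (π/6) × 587 × (27.9)³ = 6.675 × 10^6 kg
E = ½ m v² = 0.5 × 6.675 × 10^6 × (10600)² = 3.750 × 10^14 J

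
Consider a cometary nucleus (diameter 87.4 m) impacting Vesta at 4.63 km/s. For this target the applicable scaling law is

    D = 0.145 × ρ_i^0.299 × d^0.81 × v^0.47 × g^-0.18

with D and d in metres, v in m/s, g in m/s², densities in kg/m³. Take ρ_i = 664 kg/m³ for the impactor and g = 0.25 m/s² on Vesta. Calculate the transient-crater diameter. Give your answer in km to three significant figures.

In SI units: v = 4630 m/s.
ρ_i^0.299 = 664^0.299 = 6.980
d^0.81 = 87.4^0.81 = 37.38
v^0.47 = 4630^0.47 = 52.82
g^-0.18 = 0.25^-0.18 = 1.283
D = 0.145 × 6.980 × 37.38 × 52.82 × 1.283 = 2564 m
   = 2.564 km

D ≈ 2.56 km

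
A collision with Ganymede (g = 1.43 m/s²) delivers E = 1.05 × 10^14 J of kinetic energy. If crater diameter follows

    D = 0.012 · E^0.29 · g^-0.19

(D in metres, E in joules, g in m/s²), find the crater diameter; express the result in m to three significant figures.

D ≈ 131 m

E^0.29 = (1.05 × 10^14)^0.29 = 1.165 × 10^4
g^-0.19 = 1.43^-0.19 = 0.9343
D = 0.012 × 1.165 × 10^4 × 0.9343 = 130.6 m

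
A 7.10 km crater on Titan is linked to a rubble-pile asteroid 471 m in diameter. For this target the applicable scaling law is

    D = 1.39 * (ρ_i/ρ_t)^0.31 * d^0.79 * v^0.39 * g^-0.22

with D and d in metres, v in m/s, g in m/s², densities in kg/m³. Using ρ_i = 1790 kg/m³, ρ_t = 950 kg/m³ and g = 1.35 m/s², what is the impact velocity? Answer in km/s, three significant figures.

v ≈ 8.88 km/s

Rearranging for v: v = [D / (1.39 · (1790/950)^0.31 · 471^0.79 · 1.35^-0.22)]^(1/0.39).
D = 7100 m.
(1790/950)^0.31 = 1.217
471^0.79 = 129.3
1.35^-0.22 = 0.9361
Denominator = 1.39 × 1.217 × 129.3 × 0.9361 = 204.8
D / 204.8 = 7100 / 204.8 = 34.67
v = 34.67^(1/0.39) = 34.67^2.5641 = 8884 m/s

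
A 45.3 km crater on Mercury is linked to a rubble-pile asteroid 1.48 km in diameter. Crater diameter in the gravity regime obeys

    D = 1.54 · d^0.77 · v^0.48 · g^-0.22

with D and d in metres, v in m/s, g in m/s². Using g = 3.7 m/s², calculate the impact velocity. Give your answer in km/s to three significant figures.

v ≈ 30.5 km/s

Rearranging for v: v = [D / (1.54 · 1480^0.77 · 3.7^-0.22)]^(1/0.48).
D = 45300 m.
1480^0.77 = 276.1
3.7^-0.22 = 0.7499
Denominator = 1.54 × 276.1 × 0.7499 = 318.9
D / 318.9 = 45300 / 318.9 = 142.1
v = 142.1^(1/0.48) = 142.1^2.0833 = 30514 m/s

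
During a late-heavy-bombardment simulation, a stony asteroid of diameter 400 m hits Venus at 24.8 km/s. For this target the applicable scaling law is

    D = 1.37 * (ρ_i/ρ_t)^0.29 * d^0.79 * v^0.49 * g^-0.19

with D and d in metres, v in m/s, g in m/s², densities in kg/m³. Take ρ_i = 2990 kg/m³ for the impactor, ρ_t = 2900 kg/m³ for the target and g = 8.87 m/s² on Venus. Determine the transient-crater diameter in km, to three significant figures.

D ≈ 14.8 km

In SI units: v = 24800 m/s.
(ρ_i/ρ_t)^0.29 = (2990/2900)^0.29 = 1.009
d^0.79 = 400^0.79 = 113.7
v^0.49 = 24800^0.49 = 142.3
g^-0.19 = 8.87^-0.19 = 0.6605
D = 1.37 × 1.009 × 113.7 × 142.3 × 0.6605 = 14772 m
   = 14.77 km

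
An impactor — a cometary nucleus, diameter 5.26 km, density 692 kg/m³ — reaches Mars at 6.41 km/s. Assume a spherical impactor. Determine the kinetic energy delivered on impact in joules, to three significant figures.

d = 5260 m; v = 6410 m/s.
Mass m = (π/6) ρ d³ = (π/6) × 692 × (5260)³ = 5.273 × 10^13 kg
E = ½ m v² = 0.5 × 5.273 × 10^13 × (6410)² = 1.083 × 10^21 J

E ≈ 1.08 × 10^21 J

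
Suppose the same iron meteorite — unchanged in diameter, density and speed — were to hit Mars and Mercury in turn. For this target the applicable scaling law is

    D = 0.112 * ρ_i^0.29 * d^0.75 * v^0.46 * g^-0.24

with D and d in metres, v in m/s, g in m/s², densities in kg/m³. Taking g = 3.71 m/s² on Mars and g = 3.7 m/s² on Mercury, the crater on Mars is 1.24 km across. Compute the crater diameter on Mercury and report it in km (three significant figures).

D ≈ 1.24 km

All impactor-dependent factors cancel in the ratio, leaving D_Mercury/D_Mars = (g_Mercury/g_Mars)^-0.24.
(3.7/3.71)^-0.24 = 0.9973^-0.24 = 1.001
D_Mercury = 1.001 × 1.24 km = 1.24 km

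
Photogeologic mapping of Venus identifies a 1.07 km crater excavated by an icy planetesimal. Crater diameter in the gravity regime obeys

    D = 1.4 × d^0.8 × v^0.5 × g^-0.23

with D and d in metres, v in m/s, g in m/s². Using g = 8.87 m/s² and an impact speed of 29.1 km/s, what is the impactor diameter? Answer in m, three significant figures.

Rearranging for d: d = [D / (1.4 · 29100^0.5 · 8.87^-0.23)]^(1/0.8).
D = 1070 m.
29100^0.5 = 170.6
8.87^-0.23 = 0.6053
Denominator = 1.4 × 170.6 × 0.6053 = 144.6
D / 144.6 = 1070 / 144.6 = 7.400
d = 7.400^(1/0.8) = 7.400^1.25 = 12.21 m

d ≈ 12.2 m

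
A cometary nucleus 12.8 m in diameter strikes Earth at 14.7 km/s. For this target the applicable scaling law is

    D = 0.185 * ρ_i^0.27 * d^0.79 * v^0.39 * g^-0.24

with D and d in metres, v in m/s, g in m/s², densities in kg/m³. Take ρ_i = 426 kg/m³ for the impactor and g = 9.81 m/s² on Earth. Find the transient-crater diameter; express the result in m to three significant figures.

In SI units: v = 14700 m/s.
ρ_i^0.27 = 426^0.27 = 5.128
d^0.79 = 12.8^0.79 = 7.494
v^0.39 = 14700^0.39 = 42.19
g^-0.24 = 9.81^-0.24 = 0.5781
D = 0.185 × 5.128 × 7.494 × 42.19 × 0.5781 = 173.4 m

D ≈ 173 m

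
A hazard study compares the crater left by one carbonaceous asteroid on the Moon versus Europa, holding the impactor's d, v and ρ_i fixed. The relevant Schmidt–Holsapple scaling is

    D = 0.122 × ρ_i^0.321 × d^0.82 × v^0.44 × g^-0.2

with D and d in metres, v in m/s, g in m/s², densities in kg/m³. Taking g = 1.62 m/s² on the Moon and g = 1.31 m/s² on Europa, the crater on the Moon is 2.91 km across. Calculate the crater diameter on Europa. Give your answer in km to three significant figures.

All impactor-dependent factors cancel in the ratio, leaving D_Europa/D_Moon = (g_Europa/g_Moon)^-0.2.
(1.31/1.62)^-0.2 = 0.8086^-0.2 = 1.043
D_Europa = 1.043 × 2.91 km = 3.04 km

D ≈ 3.04 km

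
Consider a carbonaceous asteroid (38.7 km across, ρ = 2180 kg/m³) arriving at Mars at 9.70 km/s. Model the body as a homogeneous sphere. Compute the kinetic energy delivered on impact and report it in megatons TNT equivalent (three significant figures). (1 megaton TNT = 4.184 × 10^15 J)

d = 38700 m; v = 9700 m/s.
Mass m = (π/6) ρ d³ = (π/6) × 2180 × (38700)³ = 6.616 × 10^16 kg
E = ½ m v² = 0.5 × 6.616 × 10^16 × (9700)² = 3.112 × 10^24 J
   = 3.112 × 10^24 / 4.184×10^15 = 7.438 × 10^8 Mt

E ≈ 7.44 × 10^8 Mt TNT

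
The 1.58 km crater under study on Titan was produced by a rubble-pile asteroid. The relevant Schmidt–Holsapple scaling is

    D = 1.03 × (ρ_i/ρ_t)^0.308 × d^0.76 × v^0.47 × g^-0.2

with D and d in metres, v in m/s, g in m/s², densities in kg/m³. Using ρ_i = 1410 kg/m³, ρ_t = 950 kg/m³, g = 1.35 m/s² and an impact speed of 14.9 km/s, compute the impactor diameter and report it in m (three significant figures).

Rearranging for d: d = [D / (1.03 · (1410/950)^0.308 · 14900^0.47 · 1.35^-0.2)]^(1/0.76).
D = 1580 m.
(1410/950)^0.308 = 1.129
14900^0.47 = 91.50
1.35^-0.2 = 0.9417
Denominator = 1.03 × 1.129 × 91.50 × 0.9417 = 100.2
D / 100.2 = 1580 / 100.2 = 15.77
d = 15.77^(1/0.76) = 15.77^1.3158 = 37.68 m

d ≈ 37.7 m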